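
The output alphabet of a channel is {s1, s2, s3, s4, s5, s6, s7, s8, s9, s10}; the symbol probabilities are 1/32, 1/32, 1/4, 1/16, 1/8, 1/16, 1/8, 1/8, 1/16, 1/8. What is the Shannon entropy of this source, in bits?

3.0625 bits

Each probability is a power of 1/2, so log₂(1/p) is an integer.
H = Σ p·log₂(1/p) = 1/32·5 + 1/32·5 + 1/4·2 + 1/16·4 + 1/8·3 + 1/16·4 + 1/8·3 + 1/8·3 + 1/16·4 + 1/8·3 = 3.0625 bits.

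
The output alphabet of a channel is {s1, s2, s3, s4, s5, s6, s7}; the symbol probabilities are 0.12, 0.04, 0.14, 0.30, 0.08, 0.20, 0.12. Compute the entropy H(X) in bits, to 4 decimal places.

2.5940 bits

H = −Σ pᵢ log₂ pᵢ.
−0.12·log₂(0.12) = 0.3671
−0.04·log₂(0.04) = 0.1858
−0.14·log₂(0.14) = 0.3971
−0.30·log₂(0.30) = 0.5211
−0.08·log₂(0.08) = 0.2915
−0.20·log₂(0.20) = 0.4644
−0.12·log₂(0.12) = 0.3671
Sum ≈ 2.5940 → 2.5940 bits.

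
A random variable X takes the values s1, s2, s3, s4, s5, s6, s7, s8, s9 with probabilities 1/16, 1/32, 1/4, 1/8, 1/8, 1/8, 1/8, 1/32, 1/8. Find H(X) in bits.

Each probability is a power of 1/2, so log₂(1/p) is an integer.
H = Σ p·log₂(1/p) = 1/16·4 + 1/32·5 + 1/4·2 + 1/8·3 + 1/8·3 + 1/8·3 + 1/8·3 + 1/32·5 + 1/8·3 = 2.9375 bits.

2.9375 bits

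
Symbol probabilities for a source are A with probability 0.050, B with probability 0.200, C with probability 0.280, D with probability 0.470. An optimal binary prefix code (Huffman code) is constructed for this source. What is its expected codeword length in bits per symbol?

1.78 bits/symbol

Repeatedly combine the two least-probable nodes; the expected code length is the sum of the merged weights.
merge 1/20 + 1/5 → 1/4
merge 1/4 + 7/25 → 53/100
merge 47/100 + 53/100 → 1
L = 1/4 + 53/100 + 1 = 89/50 = 1.78 bits/symbol.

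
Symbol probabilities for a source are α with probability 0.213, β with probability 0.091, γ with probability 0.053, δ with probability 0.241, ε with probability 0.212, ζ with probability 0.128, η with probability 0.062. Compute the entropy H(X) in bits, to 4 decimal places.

H = −Σ pᵢ log₂ pᵢ.
−0.213·log₂(0.213) = 0.4752
−0.091·log₂(0.091) = 0.3147
−0.053·log₂(0.053) = 0.2246
−0.241·log₂(0.241) = 0.4947
−0.212·log₂(0.212) = 0.4744
−0.128·log₂(0.128) = 0.3796
−0.062·log₂(0.062) = 0.2487
Sum ≈ 2.6120 → 2.6120 bits.

2.6120 bits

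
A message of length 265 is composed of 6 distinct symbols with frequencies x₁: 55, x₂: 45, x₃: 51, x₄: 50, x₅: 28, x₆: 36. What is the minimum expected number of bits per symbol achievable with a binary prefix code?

Probabilities are the counts divided by 265.
Repeatedly combine the two least-probable nodes; the expected code length is the sum of the merged weights.
merge 28/265 + 36/265 → 64/265
merge 9/53 + 10/53 → 19/53
merge 51/265 + 11/53 → 2/5
merge 64/265 + 19/53 → 3/5
merge 2/5 + 3/5 → 1
L = 64/265 + 19/53 + 2/5 + 3/5 + 1 = 13/5 = 2.6 bits/symbol.

2.6 bits/symbol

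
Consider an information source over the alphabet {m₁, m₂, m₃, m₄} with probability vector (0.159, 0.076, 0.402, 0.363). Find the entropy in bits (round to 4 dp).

1.7636 bits

H = −Σ pᵢ log₂ pᵢ.
−0.159·log₂(0.159) = 0.4218
−0.076·log₂(0.076) = 0.2826
−0.402·log₂(0.402) = 0.5285
−0.363·log₂(0.363) = 0.5307
Sum ≈ 1.7636 → 1.7636 bits.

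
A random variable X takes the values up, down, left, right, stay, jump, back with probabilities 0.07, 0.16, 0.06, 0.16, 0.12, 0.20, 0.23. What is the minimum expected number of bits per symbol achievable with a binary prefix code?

2.7 bits/symbol

Repeatedly combine the two least-probable nodes; the expected code length is the sum of the merged weights.
merge 3/50 + 7/100 → 13/100
merge 3/25 + 13/100 → 1/4
merge 4/25 + 4/25 → 8/25
merge 1/5 + 23/100 → 43/100
merge 1/4 + 8/25 → 57/100
merge 43/100 + 57/100 → 1
L = 13/100 + 1/4 + 8/25 + 43/100 + 57/100 + 1 = 27/10 = 2.7 bits/symbol.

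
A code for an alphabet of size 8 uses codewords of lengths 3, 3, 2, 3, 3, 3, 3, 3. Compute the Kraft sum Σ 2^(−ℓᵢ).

With common denominator 2^3 = 8: Σ 2^(−ℓᵢ) = 1/8 + 1/8 + 2/8 + 1/8 + 1/8 + 1/8 + 1/8 + 1/8 = 9/8 = 1.125.

1.125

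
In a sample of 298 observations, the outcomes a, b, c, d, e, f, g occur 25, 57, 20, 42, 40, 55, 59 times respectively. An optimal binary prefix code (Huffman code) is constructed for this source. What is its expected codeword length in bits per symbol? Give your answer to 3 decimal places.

Probabilities are the counts divided by 298.
Repeatedly combine the two least-probable nodes; the expected code length is the sum of the merged weights.
merge 10/149 + 25/298 → 45/298
merge 20/149 + 21/149 → 41/149
merge 45/298 + 55/298 → 50/149
merge 57/298 + 59/298 → 58/149
merge 41/149 + 50/149 → 91/149
merge 58/149 + 91/149 → 1
L = 45/298 + 41/149 + 50/149 + 58/149 + 91/149 + 1 = 823/298 ≈ 2.762 bits/symbol.

2.762 bits/symbol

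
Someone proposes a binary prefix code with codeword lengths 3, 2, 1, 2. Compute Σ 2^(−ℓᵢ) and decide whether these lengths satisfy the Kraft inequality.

With common denominator 2^3 = 8: Σ 2^(−ℓᵢ) = 1/8 + 2/8 + 4/8 + 2/8 = 9/8 = 1.125.
Kraft's inequality requires Σ ≤ 1; here Σ = 1.125 > 1, so no such prefix code exists.

1.125; no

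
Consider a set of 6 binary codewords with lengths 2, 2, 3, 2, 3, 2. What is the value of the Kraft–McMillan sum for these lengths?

With common denominator 2^3 = 8: Σ 2^(−ℓᵢ) = 2/8 + 2/8 + 1/8 + 2/8 + 1/8 + 2/8 = 10/8 = 1.25.

1.25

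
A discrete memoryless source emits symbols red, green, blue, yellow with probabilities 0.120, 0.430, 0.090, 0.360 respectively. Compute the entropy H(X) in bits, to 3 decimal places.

1.734 bits

H = −Σ pᵢ log₂ pᵢ.
−0.120·log₂(0.120) = 0.3671
−0.430·log₂(0.430) = 0.5236
−0.090·log₂(0.090) = 0.3127
−0.360·log₂(0.360) = 0.5306
Sum ≈ 1.7339 → 1.734 bits.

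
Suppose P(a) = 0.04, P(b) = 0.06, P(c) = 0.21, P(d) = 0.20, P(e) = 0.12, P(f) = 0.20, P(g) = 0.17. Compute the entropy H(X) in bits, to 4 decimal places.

2.6325 bits

H = −Σ pᵢ log₂ pᵢ.
−0.04·log₂(0.04) = 0.1858
−0.06·log₂(0.06) = 0.2435
−0.21·log₂(0.21) = 0.4728
−0.20·log₂(0.20) = 0.4644
−0.12·log₂(0.12) = 0.3671
−0.20·log₂(0.20) = 0.4644
−0.17·log₂(0.17) = 0.4346
Sum ≈ 2.6325 → 2.6325 bits.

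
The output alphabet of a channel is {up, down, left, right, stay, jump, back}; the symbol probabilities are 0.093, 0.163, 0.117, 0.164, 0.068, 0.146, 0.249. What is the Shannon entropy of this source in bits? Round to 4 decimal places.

H = −Σ pᵢ log₂ pᵢ.
−0.093·log₂(0.093) = 0.3187
−0.163·log₂(0.163) = 0.4266
−0.117·log₂(0.117) = 0.3622
−0.164·log₂(0.164) = 0.4278
−0.068·log₂(0.068) = 0.2637
−0.146·log₂(0.146) = 0.4053
−0.249·log₂(0.249) = 0.4994
Sum ≈ 2.7036 → 2.7036 bits.

2.7036 bits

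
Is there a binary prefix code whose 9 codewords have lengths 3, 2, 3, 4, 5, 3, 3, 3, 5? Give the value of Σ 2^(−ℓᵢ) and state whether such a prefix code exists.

With common denominator 2^5 = 32: Σ 2^(−ℓᵢ) = 4/32 + 8/32 + 4/32 + 2/32 + 1/32 + 4/32 + 4/32 + 4/32 + 1/32 = 32/32 = 1.
Kraft's inequality requires Σ ≤ 1; here Σ = 1 ≤ 1, so such a prefix code exists.

1; yes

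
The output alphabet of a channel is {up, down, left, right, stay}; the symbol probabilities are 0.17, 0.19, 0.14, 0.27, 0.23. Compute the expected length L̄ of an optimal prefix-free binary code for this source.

2.31 bits/symbol

Repeatedly combine the two least-probable nodes; the expected code length is the sum of the merged weights.
merge 7/50 + 17/100 → 31/100
merge 19/100 + 23/100 → 21/50
merge 27/100 + 31/100 → 29/50
merge 21/50 + 29/50 → 1
L = 31/100 + 21/50 + 29/50 + 1 = 231/100 = 2.31 bits/symbol.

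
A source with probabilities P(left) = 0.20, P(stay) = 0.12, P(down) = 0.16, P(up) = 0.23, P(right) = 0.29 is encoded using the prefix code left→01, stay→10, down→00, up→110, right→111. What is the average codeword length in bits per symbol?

L̄ = Σ pᵢ·ℓᵢ = 0.20·2 + 0.12·2 + 0.16·2 + 0.23·3 + 0.29·3 = 2.52 bits/symbol.

2.52 bits/symbol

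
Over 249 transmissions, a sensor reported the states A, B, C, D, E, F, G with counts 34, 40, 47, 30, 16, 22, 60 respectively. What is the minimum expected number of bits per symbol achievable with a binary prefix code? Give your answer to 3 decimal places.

2.723 bits/symbol

Probabilities are the counts divided by 249.
Repeatedly combine the two least-probable nodes; the expected code length is the sum of the merged weights.
merge 16/249 + 22/249 → 38/249
merge 10/83 + 34/249 → 64/249
merge 38/249 + 40/249 → 26/83
merge 47/249 + 20/83 → 107/249
merge 64/249 + 26/83 → 142/249
merge 107/249 + 142/249 → 1
L = 38/249 + 64/249 + 26/83 + 107/249 + 142/249 + 1 = 226/83 ≈ 2.723 bits/symbol.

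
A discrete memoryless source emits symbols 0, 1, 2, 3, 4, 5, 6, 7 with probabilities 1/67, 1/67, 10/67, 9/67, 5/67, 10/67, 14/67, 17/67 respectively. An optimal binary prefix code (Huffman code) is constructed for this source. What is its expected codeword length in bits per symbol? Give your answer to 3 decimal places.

Repeatedly combine the two least-probable nodes; the expected code length is the sum of the merged weights.
merge 1/67 + 1/67 → 2/67
merge 2/67 + 5/67 → 7/67
merge 7/67 + 9/67 → 16/67
merge 10/67 + 10/67 → 20/67
merge 14/67 + 16/67 → 30/67
merge 17/67 + 20/67 → 37/67
merge 30/67 + 37/67 → 1
L = 2/67 + 7/67 + 16/67 + 20/67 + 30/67 + 37/67 + 1 = 179/67 ≈ 2.672 bits/symbol.

2.672 bits/symbol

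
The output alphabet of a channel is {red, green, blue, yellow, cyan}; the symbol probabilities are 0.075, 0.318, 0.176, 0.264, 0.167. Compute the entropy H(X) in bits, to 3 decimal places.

H = −Σ pᵢ log₂ pᵢ.
−0.075·log₂(0.075) = 0.2803
−0.318·log₂(0.318) = 0.5256
−0.176·log₂(0.176) = 0.4411
−0.264·log₂(0.264) = 0.5072
−0.167·log₂(0.167) = 0.4312
Sum ≈ 2.1855 → 2.185 bits.

2.185 bits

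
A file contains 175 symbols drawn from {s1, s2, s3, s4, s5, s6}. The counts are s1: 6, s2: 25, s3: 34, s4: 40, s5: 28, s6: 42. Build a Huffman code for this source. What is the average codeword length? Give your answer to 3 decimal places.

Probabilities are the counts divided by 175.
Repeatedly combine the two least-probable nodes; the expected code length is the sum of the merged weights.
merge 6/175 + 1/7 → 31/175
merge 4/25 + 31/175 → 59/175
merge 34/175 + 8/35 → 74/175
merge 6/25 + 59/175 → 101/175
merge 74/175 + 101/175 → 1
L = 31/175 + 59/175 + 74/175 + 101/175 + 1 = 88/35 ≈ 2.514 bits/symbol.

2.514 bits/symbol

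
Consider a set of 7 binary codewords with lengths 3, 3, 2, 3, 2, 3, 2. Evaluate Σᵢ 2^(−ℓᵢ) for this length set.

1.25

With common denominator 2^3 = 8: Σ 2^(−ℓᵢ) = 1/8 + 1/8 + 2/8 + 1/8 + 2/8 + 1/8 + 2/8 = 10/8 = 1.25.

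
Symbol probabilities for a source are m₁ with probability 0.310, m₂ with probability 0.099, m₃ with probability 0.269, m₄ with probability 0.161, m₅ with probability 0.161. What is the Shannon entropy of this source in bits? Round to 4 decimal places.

H = −Σ pᵢ log₂ pᵢ.
−0.310·log₂(0.310) = 0.5238
−0.099·log₂(0.099) = 0.3303
−0.269·log₂(0.269) = 0.5096
−0.161·log₂(0.161) = 0.4242
−0.161·log₂(0.161) = 0.4242
Sum ≈ 2.2121 → 2.2121 bits.

2.2121 bits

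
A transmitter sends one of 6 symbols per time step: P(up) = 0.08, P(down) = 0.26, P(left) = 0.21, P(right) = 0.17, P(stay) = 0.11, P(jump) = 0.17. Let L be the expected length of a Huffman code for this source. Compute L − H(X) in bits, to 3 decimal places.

Entropy H = −Σ p log₂ p ≈ 2.4891 bits.
Huffman merges: 2/25+11/100→19/100; 17/100+17/100→17/50; 19/100+21/100→2/5; 13/50+17/50→3/5; 2/5+3/5→1. L = 253/100 ≈ 2.5300.
L − H = 2.5300 − 2.4891 = 0.041 bits.

0.041 bits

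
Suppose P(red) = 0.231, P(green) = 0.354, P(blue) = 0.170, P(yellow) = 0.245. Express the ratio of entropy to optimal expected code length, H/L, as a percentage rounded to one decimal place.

97.5%

Entropy H = −Σ p log₂ p ≈ 1.9504 bits.
Huffman merges: 17/100+231/1000→401/1000; 49/200+177/500→599/1000; 401/1000+599/1000→1. L = 2 ≈ 2.0000.
Efficiency = H/L = 1.9504/2.0000 = 97.5%.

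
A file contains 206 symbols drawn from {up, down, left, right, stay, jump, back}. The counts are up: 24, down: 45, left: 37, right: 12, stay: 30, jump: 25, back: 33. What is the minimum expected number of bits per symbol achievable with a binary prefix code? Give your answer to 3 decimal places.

2.777 bits/symbol

Probabilities are the counts divided by 206.
Repeatedly combine the two least-probable nodes; the expected code length is the sum of the merged weights.
merge 6/103 + 12/103 → 18/103
merge 25/206 + 15/103 → 55/206
merge 33/206 + 18/103 → 69/206
merge 37/206 + 45/206 → 41/103
merge 55/206 + 69/206 → 62/103
merge 41/103 + 62/103 → 1
L = 18/103 + 55/206 + 69/206 + 41/103 + 62/103 + 1 = 286/103 ≈ 2.777 bits/symbol.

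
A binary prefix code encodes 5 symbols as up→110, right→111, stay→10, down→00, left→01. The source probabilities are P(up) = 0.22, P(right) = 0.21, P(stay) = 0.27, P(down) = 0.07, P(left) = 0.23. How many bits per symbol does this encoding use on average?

L̄ = Σ pᵢ·ℓᵢ = 0.22·3 + 0.21·3 + 0.27·2 + 0.07·2 + 0.23·2 = 2.43 bits/symbol.

2.43 bits/symbol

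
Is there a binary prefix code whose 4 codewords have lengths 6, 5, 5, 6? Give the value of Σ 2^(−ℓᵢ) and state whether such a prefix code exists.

0.09375; yes

With common denominator 2^6 = 64: Σ 2^(−ℓᵢ) = 1/64 + 2/64 + 2/64 + 1/64 = 6/64 = 0.09375.
Kraft's inequality requires Σ ≤ 1; here Σ = 0.09375 ≤ 1, so such a prefix code exists.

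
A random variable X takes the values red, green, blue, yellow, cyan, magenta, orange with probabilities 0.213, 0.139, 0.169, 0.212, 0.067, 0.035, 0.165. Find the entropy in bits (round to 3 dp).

H = −Σ pᵢ log₂ pᵢ.
−0.213·log₂(0.213) = 0.4752
−0.139·log₂(0.139) = 0.3957
−0.169·log₂(0.169) = 0.4335
−0.212·log₂(0.212) = 0.4744
−0.067·log₂(0.067) = 0.2613
−0.035·log₂(0.035) = 0.1693
−0.165·log₂(0.165) = 0.4289
Sum ≈ 2.6383 → 2.638 bits.

2.638 bits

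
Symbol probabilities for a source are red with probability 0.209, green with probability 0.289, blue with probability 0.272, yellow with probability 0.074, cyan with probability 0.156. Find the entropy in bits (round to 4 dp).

H = −Σ pᵢ log₂ pᵢ.
−0.209·log₂(0.209) = 0.4720
−0.289·log₂(0.289) = 0.5176
−0.272·log₂(0.272) = 0.5109
−0.074·log₂(0.074) = 0.2780
−0.156·log₂(0.156) = 0.4181
Sum ≈ 2.1966 → 2.1966 bits.

2.1966 bits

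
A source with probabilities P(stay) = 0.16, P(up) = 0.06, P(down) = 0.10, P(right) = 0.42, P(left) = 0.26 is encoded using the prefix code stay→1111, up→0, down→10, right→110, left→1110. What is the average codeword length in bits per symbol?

L̄ = Σ pᵢ·ℓᵢ = 0.16·4 + 0.06·1 + 0.10·2 + 0.42·3 + 0.26·4 = 3.2 bits/symbol.

3.2 bits/symbol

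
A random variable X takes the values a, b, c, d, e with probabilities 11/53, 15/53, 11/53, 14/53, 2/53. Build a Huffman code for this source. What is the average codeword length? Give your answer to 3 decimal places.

Repeatedly combine the two least-probable nodes; the expected code length is the sum of the merged weights.
merge 2/53 + 11/53 → 13/53
merge 11/53 + 13/53 → 24/53
merge 14/53 + 15/53 → 29/53
merge 24/53 + 29/53 → 1
L = 13/53 + 24/53 + 29/53 + 1 = 119/53 ≈ 2.245 bits/symbol.

2.245 bits/symbol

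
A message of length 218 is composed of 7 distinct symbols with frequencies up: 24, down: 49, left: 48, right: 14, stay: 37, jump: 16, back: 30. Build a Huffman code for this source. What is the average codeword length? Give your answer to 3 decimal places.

2.693 bits/symbol

Probabilities are the counts divided by 218.
Repeatedly combine the two least-probable nodes; the expected code length is the sum of the merged weights.
merge 7/109 + 8/109 → 15/109
merge 12/109 + 15/109 → 27/109
merge 15/109 + 37/218 → 67/218
merge 24/109 + 49/218 → 97/218
merge 27/109 + 67/218 → 121/218
merge 97/218 + 121/218 → 1
L = 15/109 + 27/109 + 67/218 + 97/218 + 121/218 + 1 = 587/218 ≈ 2.693 bits/symbol.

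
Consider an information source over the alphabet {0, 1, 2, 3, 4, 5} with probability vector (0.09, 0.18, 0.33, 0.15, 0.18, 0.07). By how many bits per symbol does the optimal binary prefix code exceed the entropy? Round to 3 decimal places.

0.060 bits

Entropy H = −Σ p log₂ p ≈ 2.4102 bits.
Huffman merges: 7/100+9/100→4/25; 3/20+4/25→31/100; 9/50+9/50→9/25; 31/100+33/100→16/25; 9/25+16/25→1. L = 247/100 ≈ 2.4700.
L − H = 2.4700 − 2.4102 = 0.060 bits.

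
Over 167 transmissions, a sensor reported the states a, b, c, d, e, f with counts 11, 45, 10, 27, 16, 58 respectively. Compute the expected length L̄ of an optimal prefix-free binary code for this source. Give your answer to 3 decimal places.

2.347 bits/symbol

Probabilities are the counts divided by 167.
Repeatedly combine the two least-probable nodes; the expected code length is the sum of the merged weights.
merge 10/167 + 11/167 → 21/167
merge 16/167 + 21/167 → 37/167
merge 27/167 + 37/167 → 64/167
merge 45/167 + 58/167 → 103/167
merge 64/167 + 103/167 → 1
L = 21/167 + 37/167 + 64/167 + 103/167 + 1 = 392/167 ≈ 2.347 bits/symbol.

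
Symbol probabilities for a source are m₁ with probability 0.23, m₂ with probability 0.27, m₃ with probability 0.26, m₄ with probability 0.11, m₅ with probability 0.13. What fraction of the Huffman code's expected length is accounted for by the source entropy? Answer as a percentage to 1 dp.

Entropy H = −Σ p log₂ p ≈ 2.2359 bits.
Huffman merges: 11/100+13/100→6/25; 23/100+6/25→47/100; 13/50+27/100→53/100; 47/100+53/100→1. L = 56/25 ≈ 2.2400.
Efficiency = H/L = 2.2359/2.2400 = 99.8%.

99.8%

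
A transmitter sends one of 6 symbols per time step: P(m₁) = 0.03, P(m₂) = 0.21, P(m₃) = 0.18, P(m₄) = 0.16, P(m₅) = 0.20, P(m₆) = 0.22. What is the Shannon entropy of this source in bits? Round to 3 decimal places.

2.438 bits

H = −Σ pᵢ log₂ pᵢ.
−0.03·log₂(0.03) = 0.1518
−0.21·log₂(0.21) = 0.4728
−0.18·log₂(0.18) = 0.4453
−0.16·log₂(0.16) = 0.4230
−0.20·log₂(0.20) = 0.4644
−0.22·log₂(0.22) = 0.4806
Sum ≈ 2.4379 → 2.438 bits.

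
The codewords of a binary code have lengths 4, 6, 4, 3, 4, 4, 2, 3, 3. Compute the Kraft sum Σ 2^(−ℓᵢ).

0.890625

With common denominator 2^6 = 64: Σ 2^(−ℓᵢ) = 4/64 + 1/64 + 4/64 + 8/64 + 4/64 + 4/64 + 16/64 + 8/64 + 8/64 = 57/64 = 0.890625.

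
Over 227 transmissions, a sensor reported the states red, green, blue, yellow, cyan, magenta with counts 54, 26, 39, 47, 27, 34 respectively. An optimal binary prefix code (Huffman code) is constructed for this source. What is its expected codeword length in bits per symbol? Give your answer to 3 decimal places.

Probabilities are the counts divided by 227.
Repeatedly combine the two least-probable nodes; the expected code length is the sum of the merged weights.
merge 26/227 + 27/227 → 53/227
merge 34/227 + 39/227 → 73/227
merge 47/227 + 53/227 → 100/227
merge 54/227 + 73/227 → 127/227
merge 100/227 + 127/227 → 1
L = 53/227 + 73/227 + 100/227 + 127/227 + 1 = 580/227 ≈ 2.555 bits/symbol.

2.555 bits/symbol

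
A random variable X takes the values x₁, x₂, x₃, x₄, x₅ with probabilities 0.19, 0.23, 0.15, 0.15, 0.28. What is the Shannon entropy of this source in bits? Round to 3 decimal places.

H = −Σ pᵢ log₂ pᵢ.
−0.19·log₂(0.19) = 0.4552
−0.23·log₂(0.23) = 0.4877
−0.15·log₂(0.15) = 0.4105
−0.15·log₂(0.15) = 0.4105
−0.28·log₂(0.28) = 0.5142
Sum ≈ 2.2782 → 2.278 bits.

2.278 bits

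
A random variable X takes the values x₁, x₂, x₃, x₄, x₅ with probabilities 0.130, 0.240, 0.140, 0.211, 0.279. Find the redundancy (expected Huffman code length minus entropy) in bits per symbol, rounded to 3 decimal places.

Entropy H = −Σ p log₂ p ≈ 2.2613 bits.
Huffman merges: 13/100+7/50→27/100; 211/1000+6/25→451/1000; 27/100+279/1000→549/1000; 451/1000+549/1000→1. L = 227/100 ≈ 2.2700.
L − H = 2.2700 − 2.2613 = 0.009 bits.

0.009 bits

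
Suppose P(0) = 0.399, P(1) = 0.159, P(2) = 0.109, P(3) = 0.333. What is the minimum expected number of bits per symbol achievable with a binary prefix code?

Repeatedly combine the two least-probable nodes; the expected code length is the sum of the merged weights.
merge 109/1000 + 159/1000 → 67/250
merge 67/250 + 333/1000 → 601/1000
merge 399/1000 + 601/1000 → 1
L = 67/250 + 601/1000 + 1 = 1869/1000 = 1.869 bits/symbol.

1.869 bits/symbol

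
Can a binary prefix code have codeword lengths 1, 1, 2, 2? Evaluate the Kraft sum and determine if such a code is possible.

1.5; no

With common denominator 2^2 = 4: Σ 2^(−ℓᵢ) = 2/4 + 2/4 + 1/4 + 1/4 = 6/4 = 1.5.
Kraft's inequality requires Σ ≤ 1; here Σ = 1.5 > 1, so no such prefix code exists.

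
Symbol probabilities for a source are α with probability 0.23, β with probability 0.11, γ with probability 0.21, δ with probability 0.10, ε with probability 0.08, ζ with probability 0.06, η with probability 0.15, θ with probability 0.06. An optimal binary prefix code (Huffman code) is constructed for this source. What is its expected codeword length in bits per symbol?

Repeatedly combine the two least-probable nodes; the expected code length is the sum of the merged weights.
merge 3/50 + 3/50 → 3/25
merge 2/25 + 1/10 → 9/50
merge 11/100 + 3/25 → 23/100
merge 3/20 + 9/50 → 33/100
merge 21/100 + 23/100 → 11/25
merge 23/100 + 33/100 → 14/25
merge 11/25 + 14/25 → 1
L = 3/25 + 9/50 + 23/100 + 33/100 + 11/25 + 14/25 + 1 = 143/50 = 2.86 bits/symbol.

2.86 bits/symbol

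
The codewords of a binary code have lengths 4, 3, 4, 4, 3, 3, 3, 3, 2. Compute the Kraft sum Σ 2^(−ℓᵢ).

With common denominator 2^4 = 16: Σ 2^(−ℓᵢ) = 1/16 + 2/16 + 1/16 + 1/16 + 2/16 + 2/16 + 2/16 + 2/16 + 4/16 = 17/16 = 1.0625.

1.0625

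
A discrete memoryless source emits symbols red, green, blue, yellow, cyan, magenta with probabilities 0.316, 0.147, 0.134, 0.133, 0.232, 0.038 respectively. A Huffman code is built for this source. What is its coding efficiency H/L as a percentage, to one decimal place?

Entropy H = −Σ p log₂ p ≈ 2.3758 bits.
Huffman merges: 19/500+133/1000→171/1000; 67/500+147/1000→281/1000; 171/1000+29/125→403/1000; 281/1000+79/250→597/1000; 403/1000+597/1000→1. L = 613/250 ≈ 2.4520.
Efficiency = H/L = 2.3758/2.4520 = 96.9%.

96.9%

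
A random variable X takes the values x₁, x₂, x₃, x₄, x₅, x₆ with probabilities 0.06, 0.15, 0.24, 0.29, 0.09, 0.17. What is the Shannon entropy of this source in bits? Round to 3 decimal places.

H = −Σ pᵢ log₂ pᵢ.
−0.06·log₂(0.06) = 0.2435
−0.15·log₂(0.15) = 0.4105
−0.24·log₂(0.24) = 0.4941
−0.29·log₂(0.29) = 0.5179
−0.09·log₂(0.09) = 0.3127
−0.17·log₂(0.17) = 0.4346
Sum ≈ 2.4134 → 2.413 bits.

2.413 bits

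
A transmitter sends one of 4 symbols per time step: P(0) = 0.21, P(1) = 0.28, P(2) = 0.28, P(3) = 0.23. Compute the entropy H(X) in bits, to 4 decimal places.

1.9889 bits

H = −Σ pᵢ log₂ pᵢ.
−0.21·log₂(0.21) = 0.4728
−0.28·log₂(0.28) = 0.5142
−0.28·log₂(0.28) = 0.5142
−0.23·log₂(0.23) = 0.4877
Sum ≈ 1.9889 → 1.9889 bits.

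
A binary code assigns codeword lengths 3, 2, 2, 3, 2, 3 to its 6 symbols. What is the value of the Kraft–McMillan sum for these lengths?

1.125

With common denominator 2^3 = 8: Σ 2^(−ℓᵢ) = 1/8 + 2/8 + 2/8 + 1/8 + 2/8 + 1/8 = 9/8 = 1.125.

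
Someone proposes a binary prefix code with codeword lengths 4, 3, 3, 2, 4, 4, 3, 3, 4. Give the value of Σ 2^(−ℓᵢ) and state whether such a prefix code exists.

1; yes

With common denominator 2^4 = 16: Σ 2^(−ℓᵢ) = 1/16 + 2/16 + 2/16 + 4/16 + 1/16 + 1/16 + 2/16 + 2/16 + 1/16 = 16/16 = 1.
Kraft's inequality requires Σ ≤ 1; here Σ = 1 ≤ 1, so such a prefix code exists.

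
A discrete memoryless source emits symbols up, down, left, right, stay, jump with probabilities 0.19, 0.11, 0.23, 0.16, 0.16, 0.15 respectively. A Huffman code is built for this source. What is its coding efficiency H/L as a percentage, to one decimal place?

98.8%

Entropy H = −Σ p log₂ p ≈ 2.5498 bits.
Huffman merges: 11/100+3/20→13/50; 4/25+4/25→8/25; 19/100+23/100→21/50; 13/50+8/25→29/50; 21/50+29/50→1. L = 129/50 ≈ 2.5800.
Efficiency = H/L = 2.5498/2.5800 = 98.8%.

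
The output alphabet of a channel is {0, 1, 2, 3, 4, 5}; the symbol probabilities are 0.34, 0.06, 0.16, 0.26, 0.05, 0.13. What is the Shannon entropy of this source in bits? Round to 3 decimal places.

2.300 bits

H = −Σ pᵢ log₂ pᵢ.
−0.34·log₂(0.34) = 0.5292
−0.06·log₂(0.06) = 0.2435
−0.16·log₂(0.16) = 0.4230
−0.26·log₂(0.26) = 0.5053
−0.05·log₂(0.05) = 0.2161
−0.13·log₂(0.13) = 0.3826
Sum ≈ 2.2998 → 2.300 bits.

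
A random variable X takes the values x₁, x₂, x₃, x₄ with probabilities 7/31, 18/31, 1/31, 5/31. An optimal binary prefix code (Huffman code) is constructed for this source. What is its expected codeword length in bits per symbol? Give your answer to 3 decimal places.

Repeatedly combine the two least-probable nodes; the expected code length is the sum of the merged weights.
merge 1/31 + 5/31 → 6/31
merge 6/31 + 7/31 → 13/31
merge 13/31 + 18/31 → 1
L = 6/31 + 13/31 + 1 = 50/31 ≈ 1.613 bits/symbol.

1.613 bits/symbol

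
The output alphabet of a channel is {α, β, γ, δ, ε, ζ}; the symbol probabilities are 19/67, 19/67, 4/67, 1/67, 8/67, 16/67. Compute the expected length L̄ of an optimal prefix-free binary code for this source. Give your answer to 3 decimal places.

2.269 bits/symbol

Repeatedly combine the two least-probable nodes; the expected code length is the sum of the merged weights.
merge 1/67 + 4/67 → 5/67
merge 5/67 + 8/67 → 13/67
merge 13/67 + 16/67 → 29/67
merge 19/67 + 19/67 → 38/67
merge 29/67 + 38/67 → 1
L = 5/67 + 13/67 + 29/67 + 38/67 + 1 = 152/67 ≈ 2.269 bits/symbol.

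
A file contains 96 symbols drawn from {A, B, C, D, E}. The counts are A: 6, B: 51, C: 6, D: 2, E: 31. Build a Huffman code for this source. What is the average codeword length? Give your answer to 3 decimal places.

1.698 bits/symbol

Probabilities are the counts divided by 96.
Repeatedly combine the two least-probable nodes; the expected code length is the sum of the merged weights.
merge 1/48 + 1/16 → 1/12
merge 1/16 + 1/12 → 7/48
merge 7/48 + 31/96 → 15/32
merge 15/32 + 17/32 → 1
L = 1/12 + 7/48 + 15/32 + 1 = 163/96 ≈ 1.698 bits/symbol.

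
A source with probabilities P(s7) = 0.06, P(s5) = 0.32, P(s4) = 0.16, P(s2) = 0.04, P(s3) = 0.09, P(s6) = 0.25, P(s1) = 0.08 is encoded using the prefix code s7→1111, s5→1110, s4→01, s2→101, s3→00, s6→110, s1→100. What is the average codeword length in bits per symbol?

L̄ = Σ pᵢ·ℓᵢ = 0.06·4 + 0.32·4 + 0.16·2 + 0.04·3 + 0.09·2 + 0.25·3 + 0.08·3 = 3.13 bits/symbol.

3.13 bits/symbol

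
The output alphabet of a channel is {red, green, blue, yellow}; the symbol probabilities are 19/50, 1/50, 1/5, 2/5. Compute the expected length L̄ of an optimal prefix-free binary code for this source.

1.82 bits/symbol

Repeatedly combine the two least-probable nodes; the expected code length is the sum of the merged weights.
merge 1/50 + 1/5 → 11/50
merge 11/50 + 19/50 → 3/5
merge 2/5 + 3/5 → 1
L = 11/50 + 3/5 + 1 = 91/50 = 1.82 bits/symbol.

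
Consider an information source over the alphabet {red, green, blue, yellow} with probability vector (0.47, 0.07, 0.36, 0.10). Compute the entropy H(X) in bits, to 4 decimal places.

1.6433 bits

H = −Σ pᵢ log₂ pᵢ.
−0.47·log₂(0.47) = 0.5120
−0.07·log₂(0.07) = 0.2686
−0.36·log₂(0.36) = 0.5306
−0.10·log₂(0.10) = 0.3322
Sum ≈ 1.6433 → 1.6433 bits.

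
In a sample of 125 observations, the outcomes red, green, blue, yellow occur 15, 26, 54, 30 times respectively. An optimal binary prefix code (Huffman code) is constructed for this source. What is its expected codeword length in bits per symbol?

1.896 bits/symbol

Probabilities are the counts divided by 125.
Repeatedly combine the two least-probable nodes; the expected code length is the sum of the merged weights.
merge 3/25 + 26/125 → 41/125
merge 6/25 + 41/125 → 71/125
merge 54/125 + 71/125 → 1
L = 41/125 + 71/125 + 1 = 237/125 = 1.896 bits/symbol.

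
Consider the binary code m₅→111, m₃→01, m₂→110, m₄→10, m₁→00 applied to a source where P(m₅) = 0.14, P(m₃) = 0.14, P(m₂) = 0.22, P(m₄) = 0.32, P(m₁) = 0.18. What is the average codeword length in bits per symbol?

2.36 bits/symbol

L̄ = Σ pᵢ·ℓᵢ = 0.14·3 + 0.14·2 + 0.22·3 + 0.32·2 + 0.18·2 = 2.36 bits/symbol.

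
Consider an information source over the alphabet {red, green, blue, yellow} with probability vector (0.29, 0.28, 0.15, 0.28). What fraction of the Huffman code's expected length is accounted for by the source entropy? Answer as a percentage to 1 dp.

97.8%

Entropy H = −Σ p log₂ p ≈ 1.9569 bits.
Huffman merges: 3/20+7/25→43/100; 7/25+29/100→57/100; 43/100+57/100→1. L = 2 ≈ 2.0000.
Efficiency = H/L = 1.9569/2.0000 = 97.8%.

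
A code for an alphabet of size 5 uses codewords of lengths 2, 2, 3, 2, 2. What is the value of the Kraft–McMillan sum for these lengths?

1.125

With common denominator 2^3 = 8: Σ 2^(−ℓᵢ) = 2/8 + 2/8 + 1/8 + 2/8 + 2/8 = 9/8 = 1.125.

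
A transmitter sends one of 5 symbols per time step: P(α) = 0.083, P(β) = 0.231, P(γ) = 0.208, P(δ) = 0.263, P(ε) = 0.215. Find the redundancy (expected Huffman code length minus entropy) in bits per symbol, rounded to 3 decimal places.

Entropy H = −Σ p log₂ p ≈ 2.2411 bits.
Huffman merges: 83/1000+26/125→291/1000; 43/200+231/1000→223/500; 263/1000+291/1000→277/500; 223/500+277/500→1. L = 2291/1000 ≈ 2.2910.
L − H = 2.2910 − 2.2411 = 0.050 bits.

0.050 bits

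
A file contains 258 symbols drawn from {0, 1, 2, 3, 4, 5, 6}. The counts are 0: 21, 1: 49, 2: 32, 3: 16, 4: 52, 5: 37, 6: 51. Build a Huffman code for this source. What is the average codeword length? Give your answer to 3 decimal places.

2.744 bits/symbol

Probabilities are the counts divided by 258.
Repeatedly combine the two least-probable nodes; the expected code length is the sum of the merged weights.
merge 8/129 + 7/86 → 37/258
merge 16/129 + 37/258 → 23/86
merge 37/258 + 49/258 → 1/3
merge 17/86 + 26/129 → 103/258
merge 23/86 + 1/3 → 155/258
merge 103/258 + 155/258 → 1
L = 37/258 + 23/86 + 1/3 + 103/258 + 155/258 + 1 = 118/43 ≈ 2.744 bits/symbol.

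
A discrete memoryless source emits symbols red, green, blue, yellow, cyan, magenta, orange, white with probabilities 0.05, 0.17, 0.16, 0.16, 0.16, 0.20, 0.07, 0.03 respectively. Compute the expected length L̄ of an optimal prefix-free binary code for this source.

2.86 bits/symbol

Repeatedly combine the two least-probable nodes; the expected code length is the sum of the merged weights.
merge 3/100 + 1/20 → 2/25
merge 7/100 + 2/25 → 3/20
merge 3/20 + 4/25 → 31/100
merge 4/25 + 4/25 → 8/25
merge 17/100 + 1/5 → 37/100
merge 31/100 + 8/25 → 63/100
merge 37/100 + 63/100 → 1
L = 2/25 + 3/20 + 31/100 + 8/25 + 37/100 + 63/100 + 1 = 143/50 = 2.86 bits/symbol.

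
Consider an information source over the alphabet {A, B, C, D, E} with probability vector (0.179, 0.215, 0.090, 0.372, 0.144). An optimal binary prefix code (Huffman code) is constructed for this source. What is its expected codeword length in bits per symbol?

2.234 bits/symbol

Repeatedly combine the two least-probable nodes; the expected code length is the sum of the merged weights.
merge 9/100 + 18/125 → 117/500
merge 179/1000 + 43/200 → 197/500
merge 117/500 + 93/250 → 303/500
merge 197/500 + 303/500 → 1
L = 117/500 + 197/500 + 303/500 + 1 = 1117/500 = 2.234 bits/symbol.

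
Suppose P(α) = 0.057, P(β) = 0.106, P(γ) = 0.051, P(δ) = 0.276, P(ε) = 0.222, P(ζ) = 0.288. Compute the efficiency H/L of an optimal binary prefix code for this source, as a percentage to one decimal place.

Entropy H = −Σ p log₂ p ≈ 2.3096 bits.
Huffman merges: 51/1000+57/1000→27/250; 53/500+27/250→107/500; 107/500+111/500→109/250; 69/250+36/125→141/250; 109/250+141/250→1. L = 1161/500 ≈ 2.3220.
Efficiency = H/L = 2.3096/2.3220 = 99.5%.

99.5%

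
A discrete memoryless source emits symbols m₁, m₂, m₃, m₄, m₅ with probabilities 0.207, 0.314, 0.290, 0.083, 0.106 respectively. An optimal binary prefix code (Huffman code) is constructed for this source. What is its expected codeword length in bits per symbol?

Repeatedly combine the two least-probable nodes; the expected code length is the sum of the merged weights.
merge 83/1000 + 53/500 → 189/1000
merge 189/1000 + 207/1000 → 99/250
merge 29/100 + 157/500 → 151/250
merge 99/250 + 151/250 → 1
L = 189/1000 + 99/250 + 151/250 + 1 = 2189/1000 = 2.189 bits/symbol.

2.189 bits/symbol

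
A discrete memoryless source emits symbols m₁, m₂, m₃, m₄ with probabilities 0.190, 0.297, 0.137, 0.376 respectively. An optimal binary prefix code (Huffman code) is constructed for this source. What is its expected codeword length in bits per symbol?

1.951 bits/symbol

Repeatedly combine the two least-probable nodes; the expected code length is the sum of the merged weights.
merge 137/1000 + 19/100 → 327/1000
merge 297/1000 + 327/1000 → 78/125
merge 47/125 + 78/125 → 1
L = 327/1000 + 78/125 + 1 = 1951/1000 = 1.951 bits/symbol.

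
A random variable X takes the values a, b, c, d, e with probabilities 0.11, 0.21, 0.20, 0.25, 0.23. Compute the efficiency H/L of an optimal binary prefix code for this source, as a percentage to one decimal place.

Entropy H = −Σ p log₂ p ≈ 2.2752 bits.
Huffman merges: 11/100+1/5→31/100; 21/100+23/100→11/25; 1/4+31/100→14/25; 11/25+14/25→1. L = 231/100 ≈ 2.3100.
Efficiency = H/L = 2.2752/2.3100 = 98.5%.

98.5%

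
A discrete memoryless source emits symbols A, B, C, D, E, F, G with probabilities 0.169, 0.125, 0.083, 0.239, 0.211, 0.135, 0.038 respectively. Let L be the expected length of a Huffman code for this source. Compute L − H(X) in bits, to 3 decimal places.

Entropy H = −Σ p log₂ p ≈ 2.6429 bits.
Huffman merges: 19/500+83/1000→121/1000; 121/1000+1/8→123/500; 27/200+169/1000→38/125; 211/1000+239/1000→9/20; 123/500+38/125→11/20; 9/20+11/20→1. L = 2671/1000 ≈ 2.6710.
L − H = 2.6710 − 2.6429 = 0.028 bits.

0.028 bits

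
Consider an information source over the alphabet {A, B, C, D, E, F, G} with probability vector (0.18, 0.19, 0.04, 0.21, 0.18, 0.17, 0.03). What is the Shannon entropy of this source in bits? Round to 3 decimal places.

H = −Σ pᵢ log₂ pᵢ.
−0.18·log₂(0.18) = 0.4453
−0.19·log₂(0.19) = 0.4552
−0.04·log₂(0.04) = 0.1858
−0.21·log₂(0.21) = 0.4728
−0.18·log₂(0.18) = 0.4453
−0.17·log₂(0.17) = 0.4346
−0.03·log₂(0.03) = 0.1518
Sum ≈ 2.5908 → 2.591 bits.

2.591 bits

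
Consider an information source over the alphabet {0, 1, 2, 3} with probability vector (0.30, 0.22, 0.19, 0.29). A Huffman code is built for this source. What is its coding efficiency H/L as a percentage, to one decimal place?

Entropy H = −Σ p log₂ p ≈ 1.9748 bits.
Huffman merges: 19/100+11/50→41/100; 29/100+3/10→59/100; 41/100+59/100→1. L = 2 ≈ 2.0000.
Efficiency = H/L = 1.9748/2.0000 = 98.7%.

98.7%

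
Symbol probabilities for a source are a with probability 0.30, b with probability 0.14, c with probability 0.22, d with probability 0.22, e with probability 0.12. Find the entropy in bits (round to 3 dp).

H = −Σ pᵢ log₂ pᵢ.
−0.30·log₂(0.30) = 0.5211
−0.14·log₂(0.14) = 0.3971
−0.22·log₂(0.22) = 0.4806
−0.22·log₂(0.22) = 0.4806
−0.12·log₂(0.12) = 0.3671
Sum ≈ 2.2464 → 2.246 bits.

2.246 bits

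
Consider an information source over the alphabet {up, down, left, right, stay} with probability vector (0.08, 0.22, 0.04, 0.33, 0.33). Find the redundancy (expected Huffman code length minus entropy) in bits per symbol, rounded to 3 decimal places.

Entropy H = −Σ p log₂ p ≈ 2.0135 bits.
Huffman merges: 1/25+2/25→3/25; 3/25+11/50→17/50; 33/100+33/100→33/50; 17/50+33/50→1. L = 53/25 ≈ 2.1200.
L − H = 2.1200 − 2.0135 = 0.107 bits.

0.107 bits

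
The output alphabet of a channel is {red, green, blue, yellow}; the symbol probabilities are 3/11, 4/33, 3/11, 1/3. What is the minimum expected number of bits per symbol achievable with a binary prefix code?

2 bits/symbol

Repeatedly combine the two least-probable nodes; the expected code length is the sum of the merged weights.
merge 4/33 + 3/11 → 13/33
merge 3/11 + 1/3 → 20/33
merge 13/33 + 20/33 → 1
L = 13/33 + 20/33 + 1 = 2 bits/symbol.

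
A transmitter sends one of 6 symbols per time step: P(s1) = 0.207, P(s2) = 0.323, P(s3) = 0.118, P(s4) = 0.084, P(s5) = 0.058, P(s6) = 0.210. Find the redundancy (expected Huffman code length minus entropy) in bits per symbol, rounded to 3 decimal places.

Entropy H = −Σ p log₂ p ≈ 2.3720 bits.
Huffman merges: 29/500+21/250→71/500; 59/500+71/500→13/50; 207/1000+21/100→417/1000; 13/50+323/1000→583/1000; 417/1000+583/1000→1. L = 1201/500 ≈ 2.4020.
L − H = 2.4020 − 2.3720 = 0.030 bits.

0.030 bits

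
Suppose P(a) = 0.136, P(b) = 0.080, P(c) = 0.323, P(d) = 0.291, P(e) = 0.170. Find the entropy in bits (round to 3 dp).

H = −Σ pᵢ log₂ pᵢ.
−0.136·log₂(0.136) = 0.3915
−0.080·log₂(0.080) = 0.2915
−0.323·log₂(0.323) = 0.5266
−0.291·log₂(0.291) = 0.5182
−0.170·log₂(0.170) = 0.4346
Sum ≈ 2.1624 → 2.162 bits.

2.162 bits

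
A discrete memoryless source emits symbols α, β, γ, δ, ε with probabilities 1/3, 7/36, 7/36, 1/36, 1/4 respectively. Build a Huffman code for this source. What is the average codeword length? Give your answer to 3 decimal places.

2.222 bits/symbol

Repeatedly combine the two least-probable nodes; the expected code length is the sum of the merged weights.
merge 1/36 + 7/36 → 2/9
merge 7/36 + 2/9 → 5/12
merge 1/4 + 1/3 → 7/12
merge 5/12 + 7/12 → 1
L = 2/9 + 5/12 + 7/12 + 1 = 20/9 ≈ 2.222 bits/symbol.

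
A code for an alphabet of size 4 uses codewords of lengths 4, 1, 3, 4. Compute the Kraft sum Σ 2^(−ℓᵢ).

0.75

With common denominator 2^4 = 16: Σ 2^(−ℓᵢ) = 1/16 + 8/16 + 2/16 + 1/16 = 12/16 = 0.75.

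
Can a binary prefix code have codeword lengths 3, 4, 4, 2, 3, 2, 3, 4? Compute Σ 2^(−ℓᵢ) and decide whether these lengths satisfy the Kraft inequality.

1.0625; no

With common denominator 2^4 = 16: Σ 2^(−ℓᵢ) = 2/16 + 1/16 + 1/16 + 4/16 + 2/16 + 4/16 + 2/16 + 1/16 = 17/16 = 1.0625.
Kraft's inequality requires Σ ≤ 1; here Σ = 1.0625 > 1, so no such prefix code exists.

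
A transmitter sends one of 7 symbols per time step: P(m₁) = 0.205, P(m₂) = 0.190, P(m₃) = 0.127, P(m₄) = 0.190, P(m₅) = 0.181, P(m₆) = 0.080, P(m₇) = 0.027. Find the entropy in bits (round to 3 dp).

2.636 bits

H = −Σ pᵢ log₂ pᵢ.
−0.205·log₂(0.205) = 0.4687
−0.190·log₂(0.190) = 0.4552
−0.127·log₂(0.127) = 0.3781
−0.190·log₂(0.190) = 0.4552
−0.181·log₂(0.181) = 0.4463
−0.080·log₂(0.080) = 0.2915
−0.027·log₂(0.027) = 0.1407
Sum ≈ 2.6358 → 2.636 bits.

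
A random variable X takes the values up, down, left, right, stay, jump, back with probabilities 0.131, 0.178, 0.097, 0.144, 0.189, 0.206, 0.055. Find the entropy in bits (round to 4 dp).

H = −Σ pᵢ log₂ pᵢ.
−0.131·log₂(0.131) = 0.3841
−0.178·log₂(0.178) = 0.4432
−0.097·log₂(0.097) = 0.3265
−0.144·log₂(0.144) = 0.4026
−0.189·log₂(0.189) = 0.4543
−0.206·log₂(0.206) = 0.4695
−0.055·log₂(0.055) = 0.2301
Sum ≈ 2.7104 → 2.7104 bits.

2.7104 bits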